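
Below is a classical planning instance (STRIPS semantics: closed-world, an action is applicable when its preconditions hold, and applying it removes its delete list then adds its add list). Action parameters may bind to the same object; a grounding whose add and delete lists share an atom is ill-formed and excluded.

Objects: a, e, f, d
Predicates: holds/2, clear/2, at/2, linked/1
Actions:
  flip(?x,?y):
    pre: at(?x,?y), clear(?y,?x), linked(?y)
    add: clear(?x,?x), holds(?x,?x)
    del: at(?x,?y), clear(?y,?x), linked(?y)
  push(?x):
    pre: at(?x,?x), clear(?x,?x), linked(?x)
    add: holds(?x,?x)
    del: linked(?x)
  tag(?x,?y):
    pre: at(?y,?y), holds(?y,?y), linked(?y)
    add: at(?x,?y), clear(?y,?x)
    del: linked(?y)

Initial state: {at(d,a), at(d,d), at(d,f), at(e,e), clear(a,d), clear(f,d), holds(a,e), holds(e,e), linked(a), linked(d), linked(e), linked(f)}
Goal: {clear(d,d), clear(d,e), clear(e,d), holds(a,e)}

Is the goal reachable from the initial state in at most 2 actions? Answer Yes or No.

1. flip(d,a)  →  {at(d,d), at(d,f), at(e,e), clear(d,d), clear(f,d), holds(a,e), holds(d,d), holds(e,e), linked(d), linked(e), linked(f)}
2. tag(e,d)  →  {at(d,d), at(d,f), at(e,d), at(e,e), clear(d,d), clear(d,e), clear(f,d), holds(a,e), holds(d,d), holds(e,e), linked(e), linked(f)}
3. tag(d,e)  →  {at(d,d), at(d,e), at(d,f), at(e,d), at(e,e), clear(d,d), clear(d,e), clear(e,d), clear(f,d), holds(a,e), holds(d,d), holds(e,e), linked(f)}
optimal plan length = 3; 3 > 2

No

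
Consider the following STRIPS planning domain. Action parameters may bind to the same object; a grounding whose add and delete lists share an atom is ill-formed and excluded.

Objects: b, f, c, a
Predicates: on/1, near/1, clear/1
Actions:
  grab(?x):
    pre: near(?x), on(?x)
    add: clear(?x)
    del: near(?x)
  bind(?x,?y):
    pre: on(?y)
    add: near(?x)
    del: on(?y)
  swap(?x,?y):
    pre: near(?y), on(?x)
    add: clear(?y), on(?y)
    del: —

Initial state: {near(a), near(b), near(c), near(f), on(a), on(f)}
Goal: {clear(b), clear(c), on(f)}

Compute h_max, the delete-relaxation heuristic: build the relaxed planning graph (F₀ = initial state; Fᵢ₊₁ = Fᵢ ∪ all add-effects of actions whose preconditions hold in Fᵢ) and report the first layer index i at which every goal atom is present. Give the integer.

F0 = init (6 atoms)
F1 = F0 ∪ {clear(a), clear(b), clear(c), clear(f), on(b), on(c)}  (12 atoms)
goal ⊆ F1  ⇒  h_max = 1

1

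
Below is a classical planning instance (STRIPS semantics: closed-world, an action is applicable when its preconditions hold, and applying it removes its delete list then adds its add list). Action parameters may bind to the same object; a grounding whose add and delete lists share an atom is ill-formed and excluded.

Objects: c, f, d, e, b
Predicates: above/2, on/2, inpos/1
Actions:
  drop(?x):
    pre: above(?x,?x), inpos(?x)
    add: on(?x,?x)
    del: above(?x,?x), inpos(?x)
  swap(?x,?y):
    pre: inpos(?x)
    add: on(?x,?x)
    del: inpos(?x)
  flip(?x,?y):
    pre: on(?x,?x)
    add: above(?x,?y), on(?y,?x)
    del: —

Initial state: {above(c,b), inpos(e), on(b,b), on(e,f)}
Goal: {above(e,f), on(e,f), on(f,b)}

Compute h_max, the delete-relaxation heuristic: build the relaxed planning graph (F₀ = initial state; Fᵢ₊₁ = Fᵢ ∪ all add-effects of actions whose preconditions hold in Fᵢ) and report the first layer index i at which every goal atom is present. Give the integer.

2

F0 = init (4 atoms)
F1 = F0 ∪ {above(b,b), above(b,c), above(b,d), above(b,e), above(b,f), on(c,b), on(d,b), on(e,b), on(e,e), on(f,b)}  (14 atoms)
F2 = F1 ∪ {above(e,b), above(e,c), above(e,d), above(e,e), above(e,f), on(b,e), on(c,e), on(d,e), on(f,e)}  (23 atoms)
goal ⊆ F2  ⇒  h_max = 2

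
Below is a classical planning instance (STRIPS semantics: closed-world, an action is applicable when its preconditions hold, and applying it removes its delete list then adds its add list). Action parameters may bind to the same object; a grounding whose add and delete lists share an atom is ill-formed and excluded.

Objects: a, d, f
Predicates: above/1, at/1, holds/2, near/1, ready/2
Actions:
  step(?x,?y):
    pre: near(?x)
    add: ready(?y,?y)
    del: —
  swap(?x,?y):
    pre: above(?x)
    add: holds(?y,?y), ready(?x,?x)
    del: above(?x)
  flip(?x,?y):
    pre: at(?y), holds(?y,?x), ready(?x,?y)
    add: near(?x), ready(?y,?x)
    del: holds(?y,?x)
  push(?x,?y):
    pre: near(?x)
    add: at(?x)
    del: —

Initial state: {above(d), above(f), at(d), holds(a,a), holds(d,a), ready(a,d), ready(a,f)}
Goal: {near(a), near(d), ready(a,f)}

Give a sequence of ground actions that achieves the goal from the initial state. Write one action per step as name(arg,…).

swap(d,d); flip(a,d); flip(d,d)

1. swap(d,d)  →  {above(f), at(d), holds(a,a), holds(d,a), holds(d,d), ready(a,d), ready(a,f), ready(d,d)}
2. flip(a,d)  →  {above(f), at(d), holds(a,a), holds(d,d), near(a), ready(a,d), ready(a,f), ready(d,a), ready(d,d)}
3. flip(d,d)  →  {above(f), at(d), holds(a,a), near(a), near(d), ready(a,d), ready(a,f), ready(d,a), ready(d,d)}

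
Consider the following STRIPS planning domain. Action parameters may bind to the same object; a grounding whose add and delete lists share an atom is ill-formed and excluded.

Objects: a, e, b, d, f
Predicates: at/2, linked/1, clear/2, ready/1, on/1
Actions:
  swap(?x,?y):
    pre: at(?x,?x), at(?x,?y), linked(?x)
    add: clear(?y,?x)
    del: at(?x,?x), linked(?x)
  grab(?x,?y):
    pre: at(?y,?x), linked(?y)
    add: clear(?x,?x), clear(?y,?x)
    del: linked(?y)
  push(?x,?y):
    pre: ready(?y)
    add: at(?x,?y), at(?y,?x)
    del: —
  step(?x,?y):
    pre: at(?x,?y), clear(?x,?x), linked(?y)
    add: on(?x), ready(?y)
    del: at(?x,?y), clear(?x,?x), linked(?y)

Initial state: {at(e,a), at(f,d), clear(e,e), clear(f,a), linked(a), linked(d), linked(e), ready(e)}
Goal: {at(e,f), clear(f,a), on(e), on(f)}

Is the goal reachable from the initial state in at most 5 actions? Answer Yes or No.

1. push(f,e)  →  {at(e,a), at(e,f), at(f,d), at(f,e), clear(e,e), clear(f,a), linked(a), linked(d), linked(e), ready(e)}
2. grab(f,e)  →  {at(e,a), at(e,f), at(f,d), at(f,e), clear(e,e), clear(e,f), clear(f,a), clear(f,f), linked(a), linked(d), ready(e)}
3. step(e,a)  →  {at(e,f), at(f,d), at(f,e), clear(e,f), clear(f,a), clear(f,f), linked(d), on(e), ready(a), ready(e)}
4. step(f,d)  →  {at(e,f), at(f,e), clear(e,f), clear(f,a), on(e), on(f), ready(a), ready(d), ready(e)}
optimal plan length = 4; 4 ≤ 5

Yes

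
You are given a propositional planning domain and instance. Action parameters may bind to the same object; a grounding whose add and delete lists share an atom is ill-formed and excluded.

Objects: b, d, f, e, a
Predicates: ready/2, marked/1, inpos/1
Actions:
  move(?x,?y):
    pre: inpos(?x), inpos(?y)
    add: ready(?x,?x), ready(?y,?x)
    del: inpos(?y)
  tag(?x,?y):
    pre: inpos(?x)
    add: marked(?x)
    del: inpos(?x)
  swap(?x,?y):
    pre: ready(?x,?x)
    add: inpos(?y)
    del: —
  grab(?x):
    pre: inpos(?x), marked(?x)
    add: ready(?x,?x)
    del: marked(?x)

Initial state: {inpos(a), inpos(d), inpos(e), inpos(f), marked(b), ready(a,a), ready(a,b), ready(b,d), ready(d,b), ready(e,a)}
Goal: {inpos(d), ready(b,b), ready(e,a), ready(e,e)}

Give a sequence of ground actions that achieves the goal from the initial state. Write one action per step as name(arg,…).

move(e,f); swap(e,b); move(b,b)

1. move(e,f)  →  {inpos(a), inpos(d), inpos(e), marked(b), ready(a,a), ready(a,b), ready(b,d), ready(d,b), ready(e,a), ready(e,e), ready(f,e)}
2. swap(e,b)  →  {inpos(a), inpos(b), inpos(d), inpos(e), marked(b), ready(a,a), ready(a,b), ready(b,d), ready(d,b), ready(e,a), ready(e,e), ready(f,e)}
3. move(b,b)  →  {inpos(a), inpos(d), inpos(e), marked(b), ready(a,a), ready(a,b), ready(b,b), ready(b,d), ready(d,b), ready(e,a), ready(e,e), ready(f,e)}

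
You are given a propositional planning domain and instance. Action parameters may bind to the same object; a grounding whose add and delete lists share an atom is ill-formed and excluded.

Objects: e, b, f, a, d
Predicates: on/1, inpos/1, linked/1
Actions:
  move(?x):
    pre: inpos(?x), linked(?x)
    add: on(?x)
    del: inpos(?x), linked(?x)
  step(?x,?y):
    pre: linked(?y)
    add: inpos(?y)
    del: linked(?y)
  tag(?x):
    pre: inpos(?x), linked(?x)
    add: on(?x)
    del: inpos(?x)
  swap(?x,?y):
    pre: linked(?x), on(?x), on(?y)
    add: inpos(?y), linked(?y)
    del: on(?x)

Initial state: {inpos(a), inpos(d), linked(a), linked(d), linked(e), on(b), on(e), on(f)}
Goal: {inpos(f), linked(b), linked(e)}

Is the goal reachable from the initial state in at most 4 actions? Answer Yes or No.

1. swap(e,b)  →  {inpos(a), inpos(b), inpos(d), linked(a), linked(b), linked(d), linked(e), on(b), on(f)}
2. swap(b,f)  →  {inpos(a), inpos(b), inpos(d), inpos(f), linked(a), linked(b), linked(d), linked(e), linked(f), on(f)}
optimal plan length = 2; 2 ≤ 4

Yes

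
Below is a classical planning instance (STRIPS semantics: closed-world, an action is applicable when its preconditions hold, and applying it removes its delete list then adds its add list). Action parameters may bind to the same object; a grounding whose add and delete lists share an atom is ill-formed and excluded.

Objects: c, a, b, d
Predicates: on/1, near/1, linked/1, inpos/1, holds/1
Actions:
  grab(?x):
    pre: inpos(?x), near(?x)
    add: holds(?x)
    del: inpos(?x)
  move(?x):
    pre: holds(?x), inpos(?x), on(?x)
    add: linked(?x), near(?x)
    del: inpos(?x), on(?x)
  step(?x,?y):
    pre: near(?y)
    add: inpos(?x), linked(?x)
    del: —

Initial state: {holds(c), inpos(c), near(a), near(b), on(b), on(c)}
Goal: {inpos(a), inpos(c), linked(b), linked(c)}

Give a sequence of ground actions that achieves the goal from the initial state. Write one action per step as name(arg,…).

1. step(c,a)  →  {holds(c), inpos(c), linked(c), near(a), near(b), on(b), on(c)}
2. step(a,a)  →  {holds(c), inpos(a), inpos(c), linked(a), linked(c), near(a), near(b), on(b), on(c)}
3. step(b,a)  →  {holds(c), inpos(a), inpos(b), inpos(c), linked(a), linked(b), linked(c), near(a), near(b), on(b), on(c)}

step(c,a); step(a,a); step(b,a)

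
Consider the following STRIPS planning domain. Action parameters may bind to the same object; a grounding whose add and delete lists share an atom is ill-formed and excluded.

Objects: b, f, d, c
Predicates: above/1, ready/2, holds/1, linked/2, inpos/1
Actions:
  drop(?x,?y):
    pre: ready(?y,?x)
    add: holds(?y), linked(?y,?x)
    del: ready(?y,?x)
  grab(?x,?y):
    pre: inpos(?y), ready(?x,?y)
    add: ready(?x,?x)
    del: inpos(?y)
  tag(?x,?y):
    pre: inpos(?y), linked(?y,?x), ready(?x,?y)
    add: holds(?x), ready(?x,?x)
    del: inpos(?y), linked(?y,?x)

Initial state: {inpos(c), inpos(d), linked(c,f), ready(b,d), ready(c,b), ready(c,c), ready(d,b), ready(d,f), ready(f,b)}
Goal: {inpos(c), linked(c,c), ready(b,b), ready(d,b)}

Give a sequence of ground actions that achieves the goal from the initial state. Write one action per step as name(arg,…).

drop(c,c); grab(b,d)

1. drop(c,c)  →  {holds(c), inpos(c), inpos(d), linked(c,c), linked(c,f), ready(b,d), ready(c,b), ready(d,b), ready(d,f), ready(f,b)}
2. grab(b,d)  →  {holds(c), inpos(c), linked(c,c), linked(c,f), ready(b,b), ready(b,d), ready(c,b), ready(d,b), ready(d,f), ready(f,b)}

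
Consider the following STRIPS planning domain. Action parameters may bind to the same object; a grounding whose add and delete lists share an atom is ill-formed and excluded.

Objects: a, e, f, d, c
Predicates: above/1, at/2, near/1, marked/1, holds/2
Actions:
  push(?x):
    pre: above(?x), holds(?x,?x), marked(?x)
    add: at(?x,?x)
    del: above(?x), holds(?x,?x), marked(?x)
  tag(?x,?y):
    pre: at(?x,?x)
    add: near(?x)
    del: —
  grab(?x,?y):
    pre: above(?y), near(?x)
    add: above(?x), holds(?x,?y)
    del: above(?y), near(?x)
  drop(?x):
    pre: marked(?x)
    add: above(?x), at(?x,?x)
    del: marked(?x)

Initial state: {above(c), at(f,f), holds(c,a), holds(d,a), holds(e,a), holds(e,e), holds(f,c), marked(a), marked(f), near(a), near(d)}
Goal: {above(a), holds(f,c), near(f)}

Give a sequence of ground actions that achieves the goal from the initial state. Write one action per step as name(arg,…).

1. tag(f,a)  →  {above(c), at(f,f), holds(c,a), holds(d,a), holds(e,a), holds(e,e), holds(f,c), marked(a), marked(f), near(a), near(d), near(f)}
2. grab(a,c)  →  {above(a), at(f,f), holds(a,c), holds(c,a), holds(d,a), holds(e,a), holds(e,e), holds(f,c), marked(a), marked(f), near(d), near(f)}

tag(f,a); grab(a,c)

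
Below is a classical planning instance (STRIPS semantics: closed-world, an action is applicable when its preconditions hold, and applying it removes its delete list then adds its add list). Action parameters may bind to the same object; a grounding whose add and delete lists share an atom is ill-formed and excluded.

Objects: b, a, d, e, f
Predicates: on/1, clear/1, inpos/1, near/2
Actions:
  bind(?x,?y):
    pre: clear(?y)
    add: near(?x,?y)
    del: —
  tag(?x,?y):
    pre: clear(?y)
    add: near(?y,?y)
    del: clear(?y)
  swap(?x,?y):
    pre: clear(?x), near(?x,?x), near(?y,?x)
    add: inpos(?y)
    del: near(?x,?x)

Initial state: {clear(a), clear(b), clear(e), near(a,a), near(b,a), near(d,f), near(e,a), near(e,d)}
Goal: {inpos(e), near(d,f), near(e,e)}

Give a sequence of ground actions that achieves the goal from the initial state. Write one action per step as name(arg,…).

bind(e,e); swap(a,e)

1. bind(e,e)  →  {clear(a), clear(b), clear(e), near(a,a), near(b,a), near(d,f), near(e,a), near(e,d), near(e,e)}
2. swap(a,e)  →  {clear(a), clear(b), clear(e), inpos(e), near(b,a), near(d,f), near(e,a), near(e,d), near(e,e)}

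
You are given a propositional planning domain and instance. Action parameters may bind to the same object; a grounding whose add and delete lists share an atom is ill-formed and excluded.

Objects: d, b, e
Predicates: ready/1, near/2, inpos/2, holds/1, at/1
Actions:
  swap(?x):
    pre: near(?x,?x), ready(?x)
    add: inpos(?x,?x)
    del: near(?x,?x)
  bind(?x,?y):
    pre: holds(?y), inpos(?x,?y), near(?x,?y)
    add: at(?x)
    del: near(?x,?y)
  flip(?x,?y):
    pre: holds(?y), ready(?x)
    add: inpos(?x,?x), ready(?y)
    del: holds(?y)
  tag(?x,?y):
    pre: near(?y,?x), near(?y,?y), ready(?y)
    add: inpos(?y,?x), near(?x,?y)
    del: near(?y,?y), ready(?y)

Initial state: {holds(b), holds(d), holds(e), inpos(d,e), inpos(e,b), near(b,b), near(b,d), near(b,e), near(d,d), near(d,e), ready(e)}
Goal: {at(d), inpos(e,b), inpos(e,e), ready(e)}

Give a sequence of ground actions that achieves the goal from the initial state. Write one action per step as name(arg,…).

1. bind(d,e)  →  {at(d), holds(b), holds(d), holds(e), inpos(d,e), inpos(e,b), near(b,b), near(b,d), near(b,e), near(d,d), ready(e)}
2. flip(e,d)  →  {at(d), holds(b), holds(e), inpos(d,e), inpos(e,b), inpos(e,e), near(b,b), near(b,d), near(b,e), near(d,d), ready(d), ready(e)}

bind(d,e); flip(e,d)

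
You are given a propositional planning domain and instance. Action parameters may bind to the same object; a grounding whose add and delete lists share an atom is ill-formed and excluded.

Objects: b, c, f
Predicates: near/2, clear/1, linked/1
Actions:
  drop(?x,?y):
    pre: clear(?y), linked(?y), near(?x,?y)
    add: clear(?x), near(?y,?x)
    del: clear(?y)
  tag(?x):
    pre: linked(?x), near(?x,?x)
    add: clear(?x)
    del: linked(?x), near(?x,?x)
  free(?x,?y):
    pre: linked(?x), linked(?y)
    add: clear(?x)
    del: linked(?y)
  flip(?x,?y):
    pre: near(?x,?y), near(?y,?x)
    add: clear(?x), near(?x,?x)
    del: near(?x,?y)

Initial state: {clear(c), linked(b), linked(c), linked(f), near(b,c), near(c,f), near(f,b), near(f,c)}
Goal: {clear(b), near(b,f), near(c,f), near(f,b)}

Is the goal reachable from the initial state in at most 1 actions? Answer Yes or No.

1. drop(b,c)  →  {clear(b), linked(b), linked(c), linked(f), near(b,c), near(c,b), near(c,f), near(f,b), near(f,c)}
2. drop(f,b)  →  {clear(f), linked(b), linked(c), linked(f), near(b,c), near(b,f), near(c,b), near(c,f), near(f,b), near(f,c)}
3. drop(b,f)  →  {clear(b), linked(b), linked(c), linked(f), near(b,c), near(b,f), near(c,b), near(c,f), near(f,b), near(f,c)}
optimal plan length = 3; 3 > 1

No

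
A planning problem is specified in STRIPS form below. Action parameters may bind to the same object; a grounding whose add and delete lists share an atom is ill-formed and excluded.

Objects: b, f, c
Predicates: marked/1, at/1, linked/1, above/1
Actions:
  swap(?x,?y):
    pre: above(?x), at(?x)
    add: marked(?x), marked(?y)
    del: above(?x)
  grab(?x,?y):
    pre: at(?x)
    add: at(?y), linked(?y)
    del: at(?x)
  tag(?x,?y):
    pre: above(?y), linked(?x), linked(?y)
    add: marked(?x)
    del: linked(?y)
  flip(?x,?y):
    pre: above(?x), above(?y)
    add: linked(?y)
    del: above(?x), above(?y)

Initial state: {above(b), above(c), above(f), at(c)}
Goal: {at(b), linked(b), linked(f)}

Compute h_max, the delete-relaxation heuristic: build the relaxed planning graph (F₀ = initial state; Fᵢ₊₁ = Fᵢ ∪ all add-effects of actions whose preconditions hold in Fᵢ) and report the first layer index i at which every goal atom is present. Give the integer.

F0 = init (4 atoms)
F1 = F0 ∪ {at(b), at(f), linked(b), linked(c), linked(f), marked(b), marked(c), marked(f)}  (12 atoms)
goal ⊆ F1  ⇒  h_max = 1

1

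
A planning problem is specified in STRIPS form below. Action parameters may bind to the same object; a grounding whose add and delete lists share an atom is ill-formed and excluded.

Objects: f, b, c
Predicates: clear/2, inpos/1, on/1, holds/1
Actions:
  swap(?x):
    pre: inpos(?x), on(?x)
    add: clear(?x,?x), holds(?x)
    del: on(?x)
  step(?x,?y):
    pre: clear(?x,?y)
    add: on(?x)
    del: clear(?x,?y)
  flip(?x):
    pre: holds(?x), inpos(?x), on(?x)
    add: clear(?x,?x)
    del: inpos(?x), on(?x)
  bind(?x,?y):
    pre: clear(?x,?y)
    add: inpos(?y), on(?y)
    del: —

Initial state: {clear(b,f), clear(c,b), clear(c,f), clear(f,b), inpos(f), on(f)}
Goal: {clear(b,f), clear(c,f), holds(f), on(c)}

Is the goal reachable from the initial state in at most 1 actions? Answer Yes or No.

No

1. swap(f)  →  {clear(b,f), clear(c,b), clear(c,f), clear(f,b), clear(f,f), holds(f), inpos(f)}
2. step(c,b)  →  {clear(b,f), clear(c,f), clear(f,b), clear(f,f), holds(f), inpos(f), on(c)}
optimal plan length = 2; 2 > 1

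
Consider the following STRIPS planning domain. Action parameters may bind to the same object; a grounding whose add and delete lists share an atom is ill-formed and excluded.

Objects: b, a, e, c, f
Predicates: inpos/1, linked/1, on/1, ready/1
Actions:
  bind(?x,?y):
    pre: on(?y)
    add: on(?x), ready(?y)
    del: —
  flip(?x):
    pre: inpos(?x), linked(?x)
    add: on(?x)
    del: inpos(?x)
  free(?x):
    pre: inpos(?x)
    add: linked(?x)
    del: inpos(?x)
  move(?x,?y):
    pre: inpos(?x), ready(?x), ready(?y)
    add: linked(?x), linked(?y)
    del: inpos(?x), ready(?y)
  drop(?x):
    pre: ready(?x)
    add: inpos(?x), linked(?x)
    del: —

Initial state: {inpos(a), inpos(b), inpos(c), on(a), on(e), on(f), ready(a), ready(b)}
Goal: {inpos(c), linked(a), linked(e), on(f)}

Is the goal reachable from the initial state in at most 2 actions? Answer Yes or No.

1. bind(b,e)  →  {inpos(a), inpos(b), inpos(c), on(a), on(b), on(e), on(f), ready(a), ready(b), ready(e)}
2. move(a,e)  →  {inpos(b), inpos(c), linked(a), linked(e), on(a), on(b), on(e), on(f), ready(a), ready(b)}
optimal plan length = 2; 2 ≤ 2

Yes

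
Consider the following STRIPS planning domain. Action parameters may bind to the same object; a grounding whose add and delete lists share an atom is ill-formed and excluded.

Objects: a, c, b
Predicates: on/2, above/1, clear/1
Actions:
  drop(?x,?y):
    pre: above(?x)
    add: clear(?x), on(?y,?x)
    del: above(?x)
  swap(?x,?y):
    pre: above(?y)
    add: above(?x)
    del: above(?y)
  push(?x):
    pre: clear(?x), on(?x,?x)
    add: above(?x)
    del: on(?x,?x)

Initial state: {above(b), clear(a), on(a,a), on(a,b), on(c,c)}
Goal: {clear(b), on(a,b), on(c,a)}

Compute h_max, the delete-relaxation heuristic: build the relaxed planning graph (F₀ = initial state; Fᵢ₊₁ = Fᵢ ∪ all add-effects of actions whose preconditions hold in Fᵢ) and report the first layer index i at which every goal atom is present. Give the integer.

2

F0 = init (5 atoms)
F1 = F0 ∪ {above(a), above(c), clear(b), on(b,b), on(c,b)}  (10 atoms)
F2 = F1 ∪ {clear(c), on(a,c), on(b,a), on(b,c), on(c,a)}  (15 atoms)
goal ⊆ F2  ⇒  h_max = 2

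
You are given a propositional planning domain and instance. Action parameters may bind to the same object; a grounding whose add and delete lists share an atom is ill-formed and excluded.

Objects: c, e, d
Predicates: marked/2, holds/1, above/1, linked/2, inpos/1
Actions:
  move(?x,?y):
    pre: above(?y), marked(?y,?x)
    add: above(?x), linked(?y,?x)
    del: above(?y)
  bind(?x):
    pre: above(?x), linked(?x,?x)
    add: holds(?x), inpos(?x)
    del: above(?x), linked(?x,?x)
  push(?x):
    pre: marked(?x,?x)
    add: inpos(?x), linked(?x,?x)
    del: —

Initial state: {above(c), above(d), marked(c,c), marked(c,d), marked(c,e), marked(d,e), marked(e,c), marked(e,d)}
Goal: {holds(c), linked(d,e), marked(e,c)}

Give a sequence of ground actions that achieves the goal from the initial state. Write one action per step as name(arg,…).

move(e,d); push(c); bind(c)

1. move(e,d)  →  {above(c), above(e), linked(d,e), marked(c,c), marked(c,d), marked(c,e), marked(d,e), marked(e,c), marked(e,d)}
2. push(c)  →  {above(c), above(e), inpos(c), linked(c,c), linked(d,e), marked(c,c), marked(c,d), marked(c,e), marked(d,e), marked(e,c), marked(e,d)}
3. bind(c)  →  {above(e), holds(c), inpos(c), linked(d,e), marked(c,c), marked(c,d), marked(c,e), marked(d,e), marked(e,c), marked(e,d)}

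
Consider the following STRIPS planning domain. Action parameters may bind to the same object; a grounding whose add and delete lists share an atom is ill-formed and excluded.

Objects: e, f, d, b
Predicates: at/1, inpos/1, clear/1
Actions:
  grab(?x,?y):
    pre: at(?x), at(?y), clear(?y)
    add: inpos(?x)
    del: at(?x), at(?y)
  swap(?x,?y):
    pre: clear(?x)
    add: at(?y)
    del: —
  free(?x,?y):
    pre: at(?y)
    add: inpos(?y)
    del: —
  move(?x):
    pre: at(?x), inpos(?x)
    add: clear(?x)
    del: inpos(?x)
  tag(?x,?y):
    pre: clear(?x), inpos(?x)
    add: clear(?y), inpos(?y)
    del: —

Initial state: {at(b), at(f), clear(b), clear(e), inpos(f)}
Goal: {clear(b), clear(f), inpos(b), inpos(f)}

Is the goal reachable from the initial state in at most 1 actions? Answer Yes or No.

1. grab(b,b)  →  {at(f), clear(b), clear(e), inpos(b), inpos(f)}
2. tag(b,f)  →  {at(f), clear(b), clear(e), clear(f), inpos(b), inpos(f)}
optimal plan length = 2; 2 > 1

No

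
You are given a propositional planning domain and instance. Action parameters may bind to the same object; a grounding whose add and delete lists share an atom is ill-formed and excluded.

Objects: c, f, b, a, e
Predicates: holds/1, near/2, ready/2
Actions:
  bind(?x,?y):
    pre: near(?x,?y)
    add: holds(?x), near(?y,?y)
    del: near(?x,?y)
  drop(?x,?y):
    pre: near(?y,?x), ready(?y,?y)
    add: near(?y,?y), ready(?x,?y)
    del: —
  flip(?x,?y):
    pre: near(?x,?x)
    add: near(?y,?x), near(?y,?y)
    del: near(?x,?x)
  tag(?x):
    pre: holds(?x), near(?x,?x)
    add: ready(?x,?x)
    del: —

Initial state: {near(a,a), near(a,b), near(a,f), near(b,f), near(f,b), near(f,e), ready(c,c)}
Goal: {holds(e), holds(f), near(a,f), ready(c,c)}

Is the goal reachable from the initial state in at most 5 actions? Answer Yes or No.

1. bind(f,b)  →  {holds(f), near(a,a), near(a,b), near(a,f), near(b,b), near(b,f), near(f,e), ready(c,c)}
2. flip(b,e)  →  {holds(f), near(a,a), near(a,b), near(a,f), near(b,f), near(e,b), near(e,e), near(f,e), ready(c,c)}
3. bind(e,b)  →  {holds(e), holds(f), near(a,a), near(a,b), near(a,f), near(b,b), near(b,f), near(e,e), near(f,e), ready(c,c)}
optimal plan length = 3; 3 ≤ 5

Yes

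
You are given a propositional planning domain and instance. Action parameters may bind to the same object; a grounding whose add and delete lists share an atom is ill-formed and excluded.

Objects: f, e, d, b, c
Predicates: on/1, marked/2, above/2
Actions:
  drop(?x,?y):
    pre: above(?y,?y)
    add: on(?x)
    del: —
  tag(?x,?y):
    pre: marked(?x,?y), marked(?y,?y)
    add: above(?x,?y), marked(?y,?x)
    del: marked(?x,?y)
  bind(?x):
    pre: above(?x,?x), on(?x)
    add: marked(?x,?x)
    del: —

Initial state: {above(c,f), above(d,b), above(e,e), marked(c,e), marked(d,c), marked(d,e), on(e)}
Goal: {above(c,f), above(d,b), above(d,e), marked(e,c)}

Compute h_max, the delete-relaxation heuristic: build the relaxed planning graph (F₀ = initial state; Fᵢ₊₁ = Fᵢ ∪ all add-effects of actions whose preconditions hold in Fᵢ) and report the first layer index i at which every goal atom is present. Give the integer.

F0 = init (7 atoms)
F1 = F0 ∪ {marked(e,e), on(b), on(c), on(d), on(f)}  (12 atoms)
F2 = F1 ∪ {above(c,e), above(d,e), marked(e,c), marked(e,d)}  (16 atoms)
goal ⊆ F2  ⇒  h_max = 2

2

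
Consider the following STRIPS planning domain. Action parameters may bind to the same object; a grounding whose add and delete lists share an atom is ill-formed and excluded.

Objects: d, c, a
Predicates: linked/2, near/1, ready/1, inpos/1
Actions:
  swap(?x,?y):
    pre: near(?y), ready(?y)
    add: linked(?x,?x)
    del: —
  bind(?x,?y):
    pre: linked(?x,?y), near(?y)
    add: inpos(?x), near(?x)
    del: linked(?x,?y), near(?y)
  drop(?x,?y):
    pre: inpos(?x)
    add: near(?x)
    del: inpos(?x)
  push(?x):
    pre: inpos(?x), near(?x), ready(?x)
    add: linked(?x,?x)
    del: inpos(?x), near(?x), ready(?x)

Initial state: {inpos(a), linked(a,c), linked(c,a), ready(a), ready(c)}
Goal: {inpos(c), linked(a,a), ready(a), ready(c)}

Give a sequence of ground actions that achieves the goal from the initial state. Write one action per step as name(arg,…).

1. drop(a,d)  →  {linked(a,c), linked(c,a), near(a), ready(a), ready(c)}
2. swap(a,a)  →  {linked(a,a), linked(a,c), linked(c,a), near(a), ready(a), ready(c)}
3. bind(c,a)  →  {inpos(c), linked(a,a), linked(a,c), near(c), ready(a), ready(c)}

drop(a,d); swap(a,a); bind(c,a)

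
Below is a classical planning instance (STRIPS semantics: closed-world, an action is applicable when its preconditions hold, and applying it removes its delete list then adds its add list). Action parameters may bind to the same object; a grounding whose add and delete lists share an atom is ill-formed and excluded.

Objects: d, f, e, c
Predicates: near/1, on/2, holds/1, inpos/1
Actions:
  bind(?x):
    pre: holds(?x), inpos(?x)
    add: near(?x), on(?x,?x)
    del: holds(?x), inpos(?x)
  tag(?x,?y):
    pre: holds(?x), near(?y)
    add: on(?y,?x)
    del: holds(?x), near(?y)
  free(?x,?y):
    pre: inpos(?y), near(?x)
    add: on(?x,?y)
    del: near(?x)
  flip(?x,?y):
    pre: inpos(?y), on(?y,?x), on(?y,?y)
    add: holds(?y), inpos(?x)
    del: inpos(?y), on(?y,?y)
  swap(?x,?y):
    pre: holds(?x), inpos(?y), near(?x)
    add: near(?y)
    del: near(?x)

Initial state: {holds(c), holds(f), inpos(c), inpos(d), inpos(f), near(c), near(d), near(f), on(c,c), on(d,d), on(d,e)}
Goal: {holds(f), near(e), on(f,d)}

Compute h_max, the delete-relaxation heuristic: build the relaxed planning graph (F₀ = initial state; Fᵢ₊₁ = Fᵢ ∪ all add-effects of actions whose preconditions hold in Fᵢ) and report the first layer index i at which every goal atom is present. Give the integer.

2

F0 = init (11 atoms)
F1 = F0 ∪ {holds(d), inpos(e), on(c,d), on(c,f), on(d,c), on(d,f), on(f,c), on(f,d), on(f,f)}  (20 atoms)
F2 = F1 ∪ {near(e), on(c,e), on(f,e)}  (23 atoms)
goal ⊆ F2  ⇒  h_max = 2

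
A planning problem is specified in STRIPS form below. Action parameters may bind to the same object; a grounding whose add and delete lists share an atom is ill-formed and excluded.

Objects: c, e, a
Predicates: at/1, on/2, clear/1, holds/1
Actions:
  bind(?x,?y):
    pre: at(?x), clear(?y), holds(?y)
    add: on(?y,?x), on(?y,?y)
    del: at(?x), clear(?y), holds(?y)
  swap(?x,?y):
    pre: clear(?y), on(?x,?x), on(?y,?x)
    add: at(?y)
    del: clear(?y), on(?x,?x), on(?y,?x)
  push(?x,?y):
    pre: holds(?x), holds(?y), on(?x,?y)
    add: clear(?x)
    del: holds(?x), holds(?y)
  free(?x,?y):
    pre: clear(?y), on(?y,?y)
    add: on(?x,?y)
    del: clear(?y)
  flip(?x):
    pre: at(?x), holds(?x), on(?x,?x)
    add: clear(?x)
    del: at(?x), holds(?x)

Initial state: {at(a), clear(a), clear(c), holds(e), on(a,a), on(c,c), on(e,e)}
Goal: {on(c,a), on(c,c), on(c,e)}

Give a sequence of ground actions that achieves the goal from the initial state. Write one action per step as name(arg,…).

push(e,e); free(c,e); free(c,a)

1. push(e,e)  →  {at(a), clear(a), clear(c), clear(e), on(a,a), on(c,c), on(e,e)}
2. free(c,e)  →  {at(a), clear(a), clear(c), on(a,a), on(c,c), on(c,e), on(e,e)}
3. free(c,a)  →  {at(a), clear(c), on(a,a), on(c,a), on(c,c), on(c,e), on(e,e)}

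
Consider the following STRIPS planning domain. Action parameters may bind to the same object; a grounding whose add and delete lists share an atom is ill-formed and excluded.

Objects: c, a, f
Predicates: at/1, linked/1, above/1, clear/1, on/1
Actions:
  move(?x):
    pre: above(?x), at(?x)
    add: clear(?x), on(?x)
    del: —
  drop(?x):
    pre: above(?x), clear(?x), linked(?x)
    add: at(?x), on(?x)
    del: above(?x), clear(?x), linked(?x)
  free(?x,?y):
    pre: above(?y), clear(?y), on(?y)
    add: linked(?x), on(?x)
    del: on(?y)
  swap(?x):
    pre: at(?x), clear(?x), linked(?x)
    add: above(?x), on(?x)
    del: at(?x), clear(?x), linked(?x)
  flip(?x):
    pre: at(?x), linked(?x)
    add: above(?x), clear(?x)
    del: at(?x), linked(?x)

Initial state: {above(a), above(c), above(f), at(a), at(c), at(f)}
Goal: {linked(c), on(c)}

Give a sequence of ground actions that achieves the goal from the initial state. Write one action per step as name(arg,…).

move(a); free(c,a)

1. move(a)  →  {above(a), above(c), above(f), at(a), at(c), at(f), clear(a), on(a)}
2. free(c,a)  →  {above(a), above(c), above(f), at(a), at(c), at(f), clear(a), linked(c), on(c)}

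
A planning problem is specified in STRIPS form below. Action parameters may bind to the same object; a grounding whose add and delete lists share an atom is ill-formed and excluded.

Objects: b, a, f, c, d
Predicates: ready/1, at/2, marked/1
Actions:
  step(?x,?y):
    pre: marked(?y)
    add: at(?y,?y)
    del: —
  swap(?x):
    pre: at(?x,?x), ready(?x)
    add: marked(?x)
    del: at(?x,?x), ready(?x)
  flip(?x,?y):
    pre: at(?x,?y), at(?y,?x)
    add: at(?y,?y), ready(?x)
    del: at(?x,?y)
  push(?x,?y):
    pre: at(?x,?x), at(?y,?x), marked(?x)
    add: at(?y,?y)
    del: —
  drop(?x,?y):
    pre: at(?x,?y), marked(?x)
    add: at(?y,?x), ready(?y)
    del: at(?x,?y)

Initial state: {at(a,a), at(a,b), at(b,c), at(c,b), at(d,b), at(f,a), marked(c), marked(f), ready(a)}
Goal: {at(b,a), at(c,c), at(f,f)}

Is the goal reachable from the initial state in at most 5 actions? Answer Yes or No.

1. step(b,f)  →  {at(a,a), at(a,b), at(b,c), at(c,b), at(d,b), at(f,a), at(f,f), marked(c), marked(f), ready(a)}
2. step(b,c)  →  {at(a,a), at(a,b), at(b,c), at(c,b), at(c,c), at(d,b), at(f,a), at(f,f), marked(c), marked(f), ready(a)}
3. swap(a)  →  {at(a,b), at(b,c), at(c,b), at(c,c), at(d,b), at(f,a), at(f,f), marked(a), marked(c), marked(f)}
4. drop(a,b)  →  {at(b,a), at(b,c), at(c,b), at(c,c), at(d,b), at(f,a), at(f,f), marked(a), marked(c), marked(f), ready(b)}
optimal plan length = 4; 4 ≤ 5

Yes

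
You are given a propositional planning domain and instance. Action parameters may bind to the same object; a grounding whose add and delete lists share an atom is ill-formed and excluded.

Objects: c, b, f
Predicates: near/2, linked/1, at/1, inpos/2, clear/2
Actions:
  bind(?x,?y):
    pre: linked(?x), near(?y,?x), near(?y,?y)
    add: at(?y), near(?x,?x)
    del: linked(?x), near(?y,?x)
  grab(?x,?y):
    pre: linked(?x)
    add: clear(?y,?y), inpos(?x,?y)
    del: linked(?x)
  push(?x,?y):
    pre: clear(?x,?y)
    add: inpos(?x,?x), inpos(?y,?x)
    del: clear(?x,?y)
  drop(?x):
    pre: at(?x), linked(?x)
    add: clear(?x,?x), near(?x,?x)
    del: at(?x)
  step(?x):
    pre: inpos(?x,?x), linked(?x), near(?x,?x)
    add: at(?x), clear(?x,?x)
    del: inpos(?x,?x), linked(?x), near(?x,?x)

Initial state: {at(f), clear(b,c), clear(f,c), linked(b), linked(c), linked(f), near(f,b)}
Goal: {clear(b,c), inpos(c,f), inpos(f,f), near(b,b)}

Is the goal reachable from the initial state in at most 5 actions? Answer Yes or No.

1. push(f,c)  →  {at(f), clear(b,c), inpos(c,f), inpos(f,f), linked(b), linked(c), linked(f), near(f,b)}
2. drop(f)  →  {clear(b,c), clear(f,f), inpos(c,f), inpos(f,f), linked(b), linked(c), linked(f), near(f,b), near(f,f)}
3. bind(b,f)  →  {at(f), clear(b,c), clear(f,f), inpos(c,f), inpos(f,f), linked(c), linked(f), near(b,b), near(f,f)}
optimal plan length = 3; 3 ≤ 5

Yes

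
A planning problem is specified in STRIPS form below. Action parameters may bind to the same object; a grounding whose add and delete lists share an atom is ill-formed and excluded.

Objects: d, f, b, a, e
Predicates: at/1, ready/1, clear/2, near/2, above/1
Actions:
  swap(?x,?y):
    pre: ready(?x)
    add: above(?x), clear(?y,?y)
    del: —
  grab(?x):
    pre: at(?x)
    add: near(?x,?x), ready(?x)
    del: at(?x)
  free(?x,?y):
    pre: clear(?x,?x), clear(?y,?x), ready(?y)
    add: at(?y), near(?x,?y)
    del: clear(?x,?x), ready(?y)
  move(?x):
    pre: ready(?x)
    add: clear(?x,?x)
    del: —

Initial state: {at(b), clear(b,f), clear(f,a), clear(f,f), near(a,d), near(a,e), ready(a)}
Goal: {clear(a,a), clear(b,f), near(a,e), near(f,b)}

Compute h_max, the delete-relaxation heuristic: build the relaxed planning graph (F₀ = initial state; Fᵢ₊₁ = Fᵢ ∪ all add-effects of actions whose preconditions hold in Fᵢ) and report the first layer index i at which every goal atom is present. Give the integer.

F0 = init (7 atoms)
F1 = F0 ∪ {above(a), clear(a,a), clear(b,b), clear(d,d), clear(e,e), near(b,b), ready(b)}  (14 atoms)
F2 = F1 ∪ {above(b), at(a), near(a,a), near(f,b)}  (18 atoms)
goal ⊆ F2  ⇒  h_max = 2

2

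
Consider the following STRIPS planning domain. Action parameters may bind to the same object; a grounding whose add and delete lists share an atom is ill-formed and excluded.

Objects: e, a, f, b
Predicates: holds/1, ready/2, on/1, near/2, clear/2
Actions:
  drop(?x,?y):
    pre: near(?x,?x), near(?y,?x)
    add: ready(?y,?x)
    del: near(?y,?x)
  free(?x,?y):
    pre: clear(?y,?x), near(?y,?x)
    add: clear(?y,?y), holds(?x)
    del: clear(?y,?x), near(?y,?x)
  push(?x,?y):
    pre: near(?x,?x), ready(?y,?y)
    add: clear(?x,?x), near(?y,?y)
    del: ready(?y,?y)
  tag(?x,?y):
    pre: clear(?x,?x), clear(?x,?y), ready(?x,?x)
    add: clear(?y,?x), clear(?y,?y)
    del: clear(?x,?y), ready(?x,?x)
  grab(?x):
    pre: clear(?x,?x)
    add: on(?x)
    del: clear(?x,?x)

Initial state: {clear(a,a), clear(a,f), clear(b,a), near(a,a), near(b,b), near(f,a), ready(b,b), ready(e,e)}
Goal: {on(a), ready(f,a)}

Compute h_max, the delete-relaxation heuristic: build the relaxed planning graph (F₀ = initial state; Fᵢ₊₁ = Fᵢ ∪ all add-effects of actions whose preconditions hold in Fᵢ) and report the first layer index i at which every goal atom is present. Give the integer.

F0 = init (8 atoms)
F1 = F0 ∪ {clear(b,b), near(e,e), on(a), ready(a,a), ready(f,a)}  (13 atoms)
goal ⊆ F1  ⇒  h_max = 1

1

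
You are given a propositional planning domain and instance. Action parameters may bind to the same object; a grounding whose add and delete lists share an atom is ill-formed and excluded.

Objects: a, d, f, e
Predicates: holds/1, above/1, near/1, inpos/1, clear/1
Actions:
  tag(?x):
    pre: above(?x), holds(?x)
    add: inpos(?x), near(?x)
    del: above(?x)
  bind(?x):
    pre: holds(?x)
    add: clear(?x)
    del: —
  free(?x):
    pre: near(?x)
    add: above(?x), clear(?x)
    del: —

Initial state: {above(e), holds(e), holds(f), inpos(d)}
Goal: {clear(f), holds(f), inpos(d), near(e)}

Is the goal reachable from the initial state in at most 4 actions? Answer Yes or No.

1. tag(e)  →  {holds(e), holds(f), inpos(d), inpos(e), near(e)}
2. bind(f)  →  {clear(f), holds(e), holds(f), inpos(d), inpos(e), near(e)}
optimal plan length = 2; 2 ≤ 4

Yes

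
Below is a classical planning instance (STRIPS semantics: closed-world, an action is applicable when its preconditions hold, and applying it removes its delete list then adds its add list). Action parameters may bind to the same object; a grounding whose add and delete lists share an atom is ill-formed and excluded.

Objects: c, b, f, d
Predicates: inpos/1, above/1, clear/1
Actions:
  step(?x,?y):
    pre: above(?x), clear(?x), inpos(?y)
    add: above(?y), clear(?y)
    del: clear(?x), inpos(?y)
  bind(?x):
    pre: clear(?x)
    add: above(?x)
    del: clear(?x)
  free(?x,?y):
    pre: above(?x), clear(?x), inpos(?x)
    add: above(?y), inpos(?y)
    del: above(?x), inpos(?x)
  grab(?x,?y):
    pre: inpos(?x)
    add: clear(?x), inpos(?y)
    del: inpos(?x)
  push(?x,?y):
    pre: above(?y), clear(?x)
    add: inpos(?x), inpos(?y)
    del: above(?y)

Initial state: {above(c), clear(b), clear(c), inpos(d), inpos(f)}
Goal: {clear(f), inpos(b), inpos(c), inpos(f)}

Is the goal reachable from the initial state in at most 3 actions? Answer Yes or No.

1. grab(f,b)  →  {above(c), clear(b), clear(c), clear(f), inpos(b), inpos(d)}
2. push(f,c)  →  {clear(b), clear(c), clear(f), inpos(b), inpos(c), inpos(d), inpos(f)}
optimal plan length = 2; 2 ≤ 3

Yes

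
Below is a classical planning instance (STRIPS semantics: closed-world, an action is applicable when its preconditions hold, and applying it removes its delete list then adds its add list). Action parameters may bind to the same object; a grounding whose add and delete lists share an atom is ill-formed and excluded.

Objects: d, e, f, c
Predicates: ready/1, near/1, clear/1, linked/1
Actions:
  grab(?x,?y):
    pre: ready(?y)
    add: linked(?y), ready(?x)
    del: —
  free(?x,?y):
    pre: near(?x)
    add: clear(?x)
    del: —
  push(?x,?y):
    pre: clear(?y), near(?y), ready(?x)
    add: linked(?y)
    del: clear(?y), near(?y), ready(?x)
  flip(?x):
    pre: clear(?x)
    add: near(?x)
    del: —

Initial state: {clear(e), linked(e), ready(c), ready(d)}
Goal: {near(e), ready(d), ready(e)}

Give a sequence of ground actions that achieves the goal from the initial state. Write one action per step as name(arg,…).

grab(e,d); flip(e)

1. grab(e,d)  →  {clear(e), linked(d), linked(e), ready(c), ready(d), ready(e)}
2. flip(e)  →  {clear(e), linked(d), linked(e), near(e), ready(c), ready(d), ready(e)}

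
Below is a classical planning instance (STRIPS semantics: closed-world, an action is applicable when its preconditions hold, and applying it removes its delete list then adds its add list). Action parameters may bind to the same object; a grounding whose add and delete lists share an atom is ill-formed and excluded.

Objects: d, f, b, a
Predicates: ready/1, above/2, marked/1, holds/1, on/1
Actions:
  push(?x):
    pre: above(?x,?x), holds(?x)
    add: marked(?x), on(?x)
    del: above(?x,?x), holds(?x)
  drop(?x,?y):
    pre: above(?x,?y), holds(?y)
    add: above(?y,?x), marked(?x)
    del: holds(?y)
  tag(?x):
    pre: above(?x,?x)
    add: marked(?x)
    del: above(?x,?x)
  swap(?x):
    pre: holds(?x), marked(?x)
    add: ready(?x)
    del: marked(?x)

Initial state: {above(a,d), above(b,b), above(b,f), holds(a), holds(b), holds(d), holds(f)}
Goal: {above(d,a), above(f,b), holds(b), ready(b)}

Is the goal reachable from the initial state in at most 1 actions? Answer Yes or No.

No

1. drop(b,f)  →  {above(a,d), above(b,b), above(b,f), above(f,b), holds(a), holds(b), holds(d), marked(b)}
2. drop(a,d)  →  {above(a,d), above(b,b), above(b,f), above(d,a), above(f,b), holds(a), holds(b), marked(a), marked(b)}
3. swap(b)  →  {above(a,d), above(b,b), above(b,f), above(d,a), above(f,b), holds(a), holds(b), marked(a), ready(b)}
optimal plan length = 3; 3 > 1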